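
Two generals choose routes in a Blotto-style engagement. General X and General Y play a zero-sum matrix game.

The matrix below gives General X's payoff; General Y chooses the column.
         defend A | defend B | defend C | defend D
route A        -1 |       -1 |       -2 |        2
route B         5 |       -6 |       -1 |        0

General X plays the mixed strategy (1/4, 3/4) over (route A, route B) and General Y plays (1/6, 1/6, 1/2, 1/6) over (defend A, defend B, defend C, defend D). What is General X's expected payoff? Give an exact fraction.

-3/4

Against (1/6, 1/6, 1/2, 1/6), each row's expected payoff is route A: -1; route B: -2/3.
Taking the (1/4, 3/4)-weighted average: (1/4)·(-1) + (3/4)·(-2/3) = -3/4.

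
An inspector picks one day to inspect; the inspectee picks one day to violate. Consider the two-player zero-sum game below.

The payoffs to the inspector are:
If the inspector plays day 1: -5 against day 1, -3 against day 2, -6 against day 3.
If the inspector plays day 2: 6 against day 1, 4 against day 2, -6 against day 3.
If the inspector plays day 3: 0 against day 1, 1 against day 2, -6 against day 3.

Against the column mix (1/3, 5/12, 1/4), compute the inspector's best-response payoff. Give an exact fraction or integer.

13/6

day 1: (-5)·(1/3) + (-3)·(5/12) + (-6)·(1/4) = -53/12.
day 2: (6)·(1/3) + (4)·(5/12) + (-6)·(1/4) = 13/6.
day 3: (0)·(1/3) + (1)·(5/12) + (-6)·(1/4) = -13/12.
The best pure response is day 2 with expected payoff 13/6.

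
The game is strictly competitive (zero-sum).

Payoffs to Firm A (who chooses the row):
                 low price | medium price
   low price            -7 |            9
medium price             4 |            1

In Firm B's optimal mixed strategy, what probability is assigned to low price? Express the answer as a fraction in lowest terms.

8/19

Row minima are -7 and 1, so Firm A's maximin is 1; column maxima are 4 and 9, so Firm B's minimax is 4. These differ, so the equilibrium is in mixed strategies.
Let Firm B play low price with probability q. Firm A is indifferent when −7q + 9(1−q) = 4q + (1−q), giving q = 8/19.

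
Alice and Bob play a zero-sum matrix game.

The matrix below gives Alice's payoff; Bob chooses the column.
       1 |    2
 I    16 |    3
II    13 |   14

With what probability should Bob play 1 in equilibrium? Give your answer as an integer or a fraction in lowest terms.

11/14

Row minima are 3 and 13, so Alice's maximin is 13; column maxima are 16 and 14, so Bob's minimax is 14. These differ, so the equilibrium is in mixed strategies.
Let Bob play 1 with probability q. Alice is indifferent when 16q + 3(1−q) = 13q + 14(1−q), giving q = 11/14.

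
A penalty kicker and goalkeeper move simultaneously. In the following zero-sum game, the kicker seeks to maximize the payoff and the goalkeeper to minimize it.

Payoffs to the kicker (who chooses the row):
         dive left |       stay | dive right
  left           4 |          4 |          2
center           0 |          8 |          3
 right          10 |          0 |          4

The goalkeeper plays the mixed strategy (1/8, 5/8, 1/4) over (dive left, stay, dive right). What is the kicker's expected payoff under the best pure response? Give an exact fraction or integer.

23/4

left: (4)·(1/8) + (4)·(5/8) + (2)·(1/4) = 7/2.
center: (0)·(1/8) + (8)·(5/8) + (3)·(1/4) = 23/4.
right: (10)·(1/8) + (0)·(5/8) + (4)·(1/4) = 9/4.
The best pure response is center with expected payoff 23/4.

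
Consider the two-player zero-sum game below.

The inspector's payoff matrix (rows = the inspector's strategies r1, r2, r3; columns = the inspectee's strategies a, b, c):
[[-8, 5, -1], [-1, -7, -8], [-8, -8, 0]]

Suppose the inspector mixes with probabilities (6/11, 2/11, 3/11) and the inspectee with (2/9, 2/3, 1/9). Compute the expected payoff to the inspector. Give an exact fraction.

-218/99

Against (2/9, 2/3, 1/9), each row's expected payoff is r1: 13/9; r2: -52/9; r3: -64/9.
Taking the (6/11, 2/11, 3/11)-weighted average: (6/11)·(13/9) + (2/11)·(-52/9) + (3/11)·(-64/9) = -218/99.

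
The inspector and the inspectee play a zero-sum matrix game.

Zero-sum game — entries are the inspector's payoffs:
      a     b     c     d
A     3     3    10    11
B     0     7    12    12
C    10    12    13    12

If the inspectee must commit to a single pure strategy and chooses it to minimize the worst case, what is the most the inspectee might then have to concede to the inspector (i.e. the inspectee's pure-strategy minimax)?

The worst case (largest entry) in each column is a: 10, b: 12, c: 13, d: 12.
The best (smallest) of these is 10.

10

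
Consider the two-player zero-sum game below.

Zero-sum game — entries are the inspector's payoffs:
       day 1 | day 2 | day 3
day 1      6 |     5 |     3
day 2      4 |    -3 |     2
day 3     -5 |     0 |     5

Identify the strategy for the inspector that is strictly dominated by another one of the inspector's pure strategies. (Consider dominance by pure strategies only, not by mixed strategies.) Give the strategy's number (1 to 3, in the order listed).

Compare day 2 with day 1: 6 > 4, 5 > -3, 3 > 2.
So day 1 strictly dominates day 2 for the inspector; day 2 is strictly dominated.

2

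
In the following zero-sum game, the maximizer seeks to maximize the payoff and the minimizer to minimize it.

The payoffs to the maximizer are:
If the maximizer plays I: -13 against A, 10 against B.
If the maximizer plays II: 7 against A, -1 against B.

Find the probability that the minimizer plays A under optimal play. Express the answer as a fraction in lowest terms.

11/31

Row minima are -13 and -1, so the maximizer's maximin is -1; column maxima are 7 and 10, so the minimizer's minimax is 7. These differ, so the equilibrium is in mixed strategies.
Let the minimizer play A with probability q. The maximizer is indifferent when −13q + 10(1−q) = 7q − (1−q), giving q = 11/31.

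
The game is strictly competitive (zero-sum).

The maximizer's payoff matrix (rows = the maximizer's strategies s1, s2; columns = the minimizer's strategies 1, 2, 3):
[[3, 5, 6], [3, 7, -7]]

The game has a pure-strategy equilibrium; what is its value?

Row minima: 3, -7 → the maximizer's maximin is 3.
Column maxima: 3, 7, 6 → the minimizer's minimax is 3.
They coincide at (s1, 1), so the value is 3.

3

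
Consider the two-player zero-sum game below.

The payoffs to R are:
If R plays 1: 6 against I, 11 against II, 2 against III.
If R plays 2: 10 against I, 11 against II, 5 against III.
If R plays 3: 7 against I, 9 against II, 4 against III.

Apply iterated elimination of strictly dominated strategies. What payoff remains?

5

Column II is strictly dominated by I for C (6<11, 10<11, 7<9); eliminate II.
Column I is strictly dominated by III for C (2<6, 5<10, 4<7); eliminate I.
Row 3 is strictly dominated by row 2 (5>4); eliminate 3.
Row 1 is strictly dominated by row 2 (5>2); eliminate 1.
Only (2, III) remains, with payoff 5.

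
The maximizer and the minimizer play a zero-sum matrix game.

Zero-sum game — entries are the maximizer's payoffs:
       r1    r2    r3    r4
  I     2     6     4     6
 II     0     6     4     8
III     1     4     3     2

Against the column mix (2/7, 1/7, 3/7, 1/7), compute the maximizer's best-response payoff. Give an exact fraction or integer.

4

I: (2)·(2/7) + (6)·(1/7) + (4)·(3/7) + (6)·(1/7) = 4.
II: (0)·(2/7) + (6)·(1/7) + (4)·(3/7) + (8)·(1/7) = 26/7.
III: (1)·(2/7) + (4)·(1/7) + (3)·(3/7) + (2)·(1/7) = 17/7.
The best pure response is I with expected payoff 4.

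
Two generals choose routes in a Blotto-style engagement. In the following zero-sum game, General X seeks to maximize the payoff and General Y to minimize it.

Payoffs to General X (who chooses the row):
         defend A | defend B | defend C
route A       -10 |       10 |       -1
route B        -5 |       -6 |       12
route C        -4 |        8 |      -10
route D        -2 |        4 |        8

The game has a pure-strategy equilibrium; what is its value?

Row minima: -10, -6, -10, -2 → General X's maximin is -2.
Column maxima: -2, 10, 12 → General Y's minimax is -2.
They coincide at (route D, defend A), so the value is -2.

-2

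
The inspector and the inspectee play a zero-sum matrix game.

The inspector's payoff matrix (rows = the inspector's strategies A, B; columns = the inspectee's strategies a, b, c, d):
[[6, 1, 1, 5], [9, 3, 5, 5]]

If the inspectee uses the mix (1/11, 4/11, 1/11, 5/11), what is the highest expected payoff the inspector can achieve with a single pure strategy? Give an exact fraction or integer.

A: (6)·(1/11) + (1)·(4/11) + (1)·(1/11) + (5)·(5/11) = 36/11.
B: (9)·(1/11) + (3)·(4/11) + (5)·(1/11) + (5)·(5/11) = 51/11.
The best pure response is B with expected payoff 51/11.

51/11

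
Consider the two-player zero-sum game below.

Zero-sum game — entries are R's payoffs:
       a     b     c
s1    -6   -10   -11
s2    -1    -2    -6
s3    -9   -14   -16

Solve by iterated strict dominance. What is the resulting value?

-6

Column a is strictly dominated by b for C (-10<-6, -2<-1, -14<-9); eliminate a.
Column b is strictly dominated by c for C (-11<-10, -6<-2, -16<-14); eliminate b.
Row s3 is strictly dominated by row s1 (-11>-16); eliminate s3.
Row s1 is strictly dominated by row s2 (-6>-11); eliminate s1.
Only (s2, c) remains, with payoff -6.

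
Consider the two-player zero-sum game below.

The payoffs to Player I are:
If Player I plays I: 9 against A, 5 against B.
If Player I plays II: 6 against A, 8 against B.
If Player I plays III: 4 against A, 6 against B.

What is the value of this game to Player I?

7

Row III is strictly dominated by row II, so Player I never plays it.
The remaining 2×2 game on (I, II) × (A, B) has no saddle point. Let Player I play I with probability p; indifference gives 9p + 6(1−p) = 5p + 8(1−p), so p = 1/3.
Similarly Player II's optimal q on A is 1/2, and the value is 9·(1/2) + (5)·(1/2) = 7.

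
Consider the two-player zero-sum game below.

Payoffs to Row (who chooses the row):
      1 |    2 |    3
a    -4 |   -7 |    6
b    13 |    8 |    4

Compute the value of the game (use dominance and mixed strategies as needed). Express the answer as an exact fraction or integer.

Column 1 is strictly dominated by 2 for Column (it gives Row more in every row).
The remaining 2×2 game on (a, b) × (2, 3) has no saddle point. Let Row play a with probability p; indifference gives −7p + 8(1−p) = 6p + 4(1−p), so p = 4/17.
Similarly Column's optimal q on 2 is 2/17, and the value is -7·(2/17) + (6)·(15/17) = 76/17.

76/17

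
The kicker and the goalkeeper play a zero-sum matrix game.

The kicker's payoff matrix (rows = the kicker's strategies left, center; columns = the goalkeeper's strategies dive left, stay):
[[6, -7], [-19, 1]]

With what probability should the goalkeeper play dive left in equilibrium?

8/33

Row minima are -7 and -19, so the kicker's maximin is -7; column maxima are 6 and 1, so the goalkeeper's minimax is 1. These differ, so the equilibrium is in mixed strategies.
Let the goalkeeper play dive left with probability q. The kicker is indifferent when 6q − 7(1−q) = −19q + (1−q), giving q = 8/33.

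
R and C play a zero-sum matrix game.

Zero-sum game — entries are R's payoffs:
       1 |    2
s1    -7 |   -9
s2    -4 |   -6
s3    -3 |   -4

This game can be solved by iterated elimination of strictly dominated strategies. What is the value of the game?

Column 1 is strictly dominated by 2 for C (-9<-7, -6<-4, -4<-3); eliminate 1.
Row s2 is strictly dominated by row s3 (-4>-6); eliminate s2.
Row s1 is strictly dominated by row s3 (-4>-9); eliminate s1.
Only (s3, 2) remains, with payoff -4.

-4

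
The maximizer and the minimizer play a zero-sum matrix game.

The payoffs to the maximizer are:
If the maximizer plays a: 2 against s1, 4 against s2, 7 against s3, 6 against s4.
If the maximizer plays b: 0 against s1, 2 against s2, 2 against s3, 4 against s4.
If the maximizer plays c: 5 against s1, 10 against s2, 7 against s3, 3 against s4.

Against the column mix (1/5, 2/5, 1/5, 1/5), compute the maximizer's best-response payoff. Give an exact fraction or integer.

7

a: (2)·(1/5) + (4)·(2/5) + (7)·(1/5) + (6)·(1/5) = 23/5.
b: (0)·(1/5) + (2)·(2/5) + (2)·(1/5) + (4)·(1/5) = 2.
c: (5)·(1/5) + (10)·(2/5) + (7)·(1/5) + (3)·(1/5) = 7.
The best pure response is c with expected payoff 7.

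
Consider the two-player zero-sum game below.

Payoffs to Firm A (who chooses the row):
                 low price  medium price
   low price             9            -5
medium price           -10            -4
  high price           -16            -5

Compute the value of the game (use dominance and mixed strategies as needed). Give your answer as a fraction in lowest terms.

-43/10

Row high price is strictly dominated by row medium price, so Firm A never plays it.
The remaining 2×2 game on (low price, medium price) × (low price, medium price) has no saddle point. Let Firm A play low price with probability p; indifference gives 9p − 10(1−p) = −5p − 4(1−p), so p = 3/10.
Similarly Firm B's optimal q on low price is 1/20, and the value is 9·(1/20) + (-5)·(19/20) = -43/10.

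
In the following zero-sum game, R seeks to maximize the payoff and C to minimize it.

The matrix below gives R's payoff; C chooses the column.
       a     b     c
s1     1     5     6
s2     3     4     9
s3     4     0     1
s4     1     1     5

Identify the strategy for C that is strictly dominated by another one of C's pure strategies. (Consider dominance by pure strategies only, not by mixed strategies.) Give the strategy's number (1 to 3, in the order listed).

3

C prefers columns that give R less. Compare c with b: 5 < 6, 4 < 9, 0 < 1, 1 < 5.
So b strictly dominates c for C; c is strictly dominated.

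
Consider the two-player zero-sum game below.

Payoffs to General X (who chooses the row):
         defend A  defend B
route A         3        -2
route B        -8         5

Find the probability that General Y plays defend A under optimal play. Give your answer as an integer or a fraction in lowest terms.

7/18

Row minima are -2 and -8, so General X's maximin is -2; column maxima are 3 and 5, so General Y's minimax is 3. These differ, so the equilibrium is in mixed strategies.
Let General Y play defend A with probability q. General X is indifferent when 3q − 2(1−q) = −8q + 5(1−q), giving q = 7/18.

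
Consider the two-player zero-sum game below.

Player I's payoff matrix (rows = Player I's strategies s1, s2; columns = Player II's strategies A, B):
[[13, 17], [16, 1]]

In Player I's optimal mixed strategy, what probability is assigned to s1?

Row minima are 13 and 1, so Player I's maximin is 13; column maxima are 16 and 17, so Player II's minimax is 16. These differ, so the equilibrium is in mixed strategies.
Let Player I play s1 with probability p. Player II is indifferent when 13p + 16(1−p) = 17p + (1−p), giving p = 15/19.

15/19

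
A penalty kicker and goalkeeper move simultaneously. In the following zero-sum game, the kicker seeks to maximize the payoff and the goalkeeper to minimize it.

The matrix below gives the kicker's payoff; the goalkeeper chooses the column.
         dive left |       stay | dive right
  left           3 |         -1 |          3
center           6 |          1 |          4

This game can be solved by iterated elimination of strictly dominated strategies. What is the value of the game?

1

Row left is strictly dominated by row center (6>3, 1>-1, 4>3); eliminate left.
Column dive left is strictly dominated by stay for the goalkeeper (1<6); eliminate dive left.
Column dive right is strictly dominated by stay for the goalkeeper (1<4); eliminate dive right.
Only (center, stay) remains, with payoff 1.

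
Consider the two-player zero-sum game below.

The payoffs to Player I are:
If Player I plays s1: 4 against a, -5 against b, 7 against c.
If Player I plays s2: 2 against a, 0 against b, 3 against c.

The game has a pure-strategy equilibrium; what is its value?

Row minima: -5, 0 → Player I's maximin is 0.
Column maxima: 4, 0, 7 → Player II's minimax is 0.
They coincide at (s2, b), so the value is 0.

0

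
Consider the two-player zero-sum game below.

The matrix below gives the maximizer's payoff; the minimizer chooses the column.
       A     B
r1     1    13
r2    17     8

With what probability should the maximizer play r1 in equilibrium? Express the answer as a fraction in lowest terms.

Row minima are 1 and 8, so the maximizer's maximin is 8; column maxima are 17 and 13, so the minimizer's minimax is 13. These differ, so the equilibrium is in mixed strategies.
Let the maximizer play r1 with probability p. The minimizer is indifferent when p + 17(1−p) = 13p + 8(1−p), giving p = 3/7.

3/7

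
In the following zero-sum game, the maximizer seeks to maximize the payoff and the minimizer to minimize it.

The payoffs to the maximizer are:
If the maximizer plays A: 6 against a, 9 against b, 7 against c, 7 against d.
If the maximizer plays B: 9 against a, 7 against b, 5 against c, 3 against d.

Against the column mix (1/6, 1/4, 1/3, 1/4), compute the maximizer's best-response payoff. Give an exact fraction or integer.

A: (6)·(1/6) + (9)·(1/4) + (7)·(1/3) + (7)·(1/4) = 22/3.
B: (9)·(1/6) + (7)·(1/4) + (5)·(1/3) + (3)·(1/4) = 17/3.
The best pure response is A with expected payoff 22/3.

22/3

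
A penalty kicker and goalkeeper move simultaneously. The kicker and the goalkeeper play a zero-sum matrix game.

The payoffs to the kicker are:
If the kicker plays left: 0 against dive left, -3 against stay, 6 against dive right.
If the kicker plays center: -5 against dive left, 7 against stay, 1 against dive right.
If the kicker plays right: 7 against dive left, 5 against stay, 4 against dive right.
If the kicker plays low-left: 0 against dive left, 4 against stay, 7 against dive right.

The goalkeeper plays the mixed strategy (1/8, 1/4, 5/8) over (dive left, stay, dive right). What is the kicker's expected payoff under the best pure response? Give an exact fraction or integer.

left: (0)·(1/8) + (-3)·(1/4) + (6)·(5/8) = 3.
center: (-5)·(1/8) + (7)·(1/4) + (1)·(5/8) = 7/4.
right: (7)·(1/8) + (5)·(1/4) + (4)·(5/8) = 37/8.
low-left: (0)·(1/8) + (4)·(1/4) + (7)·(5/8) = 43/8.
The best pure response is low-left with expected payoff 43/8.

43/8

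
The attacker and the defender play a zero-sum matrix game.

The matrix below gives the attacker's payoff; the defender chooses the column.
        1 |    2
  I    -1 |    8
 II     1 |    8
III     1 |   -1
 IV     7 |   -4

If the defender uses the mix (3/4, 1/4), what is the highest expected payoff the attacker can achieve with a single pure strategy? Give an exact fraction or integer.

17/4

I: (-1)·(3/4) + (8)·(1/4) = 5/4.
II: (1)·(3/4) + (8)·(1/4) = 11/4.
III: (1)·(3/4) + (-1)·(1/4) = 1/2.
IV: (7)·(3/4) + (-4)·(1/4) = 17/4.
The best pure response is IV with expected payoff 17/4.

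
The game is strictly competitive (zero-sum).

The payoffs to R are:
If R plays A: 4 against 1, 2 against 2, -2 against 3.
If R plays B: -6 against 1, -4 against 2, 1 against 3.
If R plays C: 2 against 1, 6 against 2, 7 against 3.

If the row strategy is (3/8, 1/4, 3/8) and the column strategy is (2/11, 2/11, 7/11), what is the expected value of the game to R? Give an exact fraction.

Against (2/11, 2/11, 7/11), each row's expected payoff is A: -2/11; B: -13/11; C: 65/11.
Taking the (3/8, 1/4, 3/8)-weighted average: (3/8)·(-2/11) + (1/4)·(-13/11) + (3/8)·(65/11) = 163/88.

163/88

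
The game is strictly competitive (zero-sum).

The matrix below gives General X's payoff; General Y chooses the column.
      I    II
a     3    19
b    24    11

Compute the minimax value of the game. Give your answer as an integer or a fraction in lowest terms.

Row minima are 3 and 11, so General X's maximin is 11; column maxima are 24 and 19, so General Y's minimax is 19. These differ, so the equilibrium is in mixed strategies.
Let General X play a with probability p. General Y is indifferent when 3p + 24(1−p) = 19p + 11(1−p), giving p = 13/29.
Let General Y play I with probability q. General X is indifferent when 3q + 19(1−q) = 24q + 11(1−q), giving q = 8/29.
The value is 3·(8/29) + (19)·(21/29) = 423/29.

423/29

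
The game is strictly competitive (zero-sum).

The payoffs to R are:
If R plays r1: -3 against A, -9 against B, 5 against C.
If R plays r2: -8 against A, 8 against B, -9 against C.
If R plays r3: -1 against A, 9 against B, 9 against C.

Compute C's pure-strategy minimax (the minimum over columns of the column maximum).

The worst case (largest entry) in each column is A: -1, B: 9, C: 9.
The best (smallest) of these is -1.

-1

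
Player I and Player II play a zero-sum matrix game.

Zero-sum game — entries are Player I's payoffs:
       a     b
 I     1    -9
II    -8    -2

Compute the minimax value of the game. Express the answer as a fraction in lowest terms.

-37/8

Row minima are -9 and -8, so Player I's maximin is -8; column maxima are 1 and -2, so Player II's minimax is -2. These differ, so the equilibrium is in mixed strategies.
Let Player I play I with probability p. Player II is indifferent when p − 8(1−p) = −9p − 2(1−p), giving p = 3/8.
Let Player II play a with probability q. Player I is indifferent when q − 9(1−q) = −8q − 2(1−q), giving q = 7/16.
The value is 1·(7/16) + (-9)·(9/16) = -37/8.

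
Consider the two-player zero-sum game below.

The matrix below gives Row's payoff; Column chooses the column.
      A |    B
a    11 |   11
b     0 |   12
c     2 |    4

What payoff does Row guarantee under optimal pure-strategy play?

Row minima: 11, 0, 2 → Row's maximin is 11.
Column maxima: 11, 12 → Column's minimax is 11.
They coincide at (a, A), so the value is 11.

11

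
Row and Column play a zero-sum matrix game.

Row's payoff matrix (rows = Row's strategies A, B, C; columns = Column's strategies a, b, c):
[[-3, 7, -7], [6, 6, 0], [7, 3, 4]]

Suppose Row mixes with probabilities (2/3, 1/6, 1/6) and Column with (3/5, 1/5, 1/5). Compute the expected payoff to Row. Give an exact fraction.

Against (3/5, 1/5, 1/5), each row's expected payoff is A: -9/5; B: 24/5; C: 28/5.
Taking the (2/3, 1/6, 1/6)-weighted average: (2/3)·(-9/5) + (1/6)·(24/5) + (1/6)·(28/5) = 8/15.

8/15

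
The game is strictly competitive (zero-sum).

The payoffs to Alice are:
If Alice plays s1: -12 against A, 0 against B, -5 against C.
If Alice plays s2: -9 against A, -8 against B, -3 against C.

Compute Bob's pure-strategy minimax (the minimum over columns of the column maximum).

The worst case (largest entry) in each column is A: -9, B: 0, C: -3.
The best (smallest) of these is -9.

-9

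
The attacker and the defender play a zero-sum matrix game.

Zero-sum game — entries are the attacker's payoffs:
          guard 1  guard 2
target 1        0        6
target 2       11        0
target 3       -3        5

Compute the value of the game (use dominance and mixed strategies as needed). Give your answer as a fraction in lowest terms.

Row target 3 is strictly dominated by row target 1, so the attacker never plays it.
The remaining 2×2 game on (target 1, target 2) × (guard 1, guard 2) has no saddle point. Let the attacker play target 1 with probability p; indifference gives 11(1−p) = 6p, so p = 11/17.
Similarly the defender's optimal q on guard 1 is 6/17, and the value is 0·(6/17) + (6)·(11/17) = 66/17.

66/17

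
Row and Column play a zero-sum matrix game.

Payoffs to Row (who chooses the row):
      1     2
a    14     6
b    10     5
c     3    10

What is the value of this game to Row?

Row b is strictly dominated by row a, so Row never plays it.
The remaining 2×2 game on (a, c) × (1, 2) has no saddle point. Let Row play a with probability p; indifference gives 14p + 3(1−p) = 6p + 10(1−p), so p = 7/15.
Similarly Column's optimal q on 1 is 4/15, and the value is 14·(4/15) + (6)·(11/15) = 122/15.

122/15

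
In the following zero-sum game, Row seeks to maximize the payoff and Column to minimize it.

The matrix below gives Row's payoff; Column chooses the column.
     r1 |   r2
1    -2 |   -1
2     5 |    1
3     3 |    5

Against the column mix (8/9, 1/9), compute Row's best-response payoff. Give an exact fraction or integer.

41/9

1: (-2)·(8/9) + (-1)·(1/9) = -17/9.
2: (5)·(8/9) + (1)·(1/9) = 41/9.
3: (3)·(8/9) + (5)·(1/9) = 29/9.
The best pure response is 2 with expected payoff 41/9.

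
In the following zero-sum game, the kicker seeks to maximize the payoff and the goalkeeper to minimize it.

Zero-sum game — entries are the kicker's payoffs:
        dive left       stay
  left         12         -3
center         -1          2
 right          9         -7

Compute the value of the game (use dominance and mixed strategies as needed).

7/6

Row right is strictly dominated by row left, so the kicker never plays it.
The remaining 2×2 game on (left, center) × (dive left, stay) has no saddle point. Let the kicker play left with probability p; indifference gives 12p − (1−p) = −3p + 2(1−p), so p = 1/6.
Similarly the goalkeeper's optimal q on dive left is 5/18, and the value is 12·(5/18) + (-3)·(13/18) = 7/6.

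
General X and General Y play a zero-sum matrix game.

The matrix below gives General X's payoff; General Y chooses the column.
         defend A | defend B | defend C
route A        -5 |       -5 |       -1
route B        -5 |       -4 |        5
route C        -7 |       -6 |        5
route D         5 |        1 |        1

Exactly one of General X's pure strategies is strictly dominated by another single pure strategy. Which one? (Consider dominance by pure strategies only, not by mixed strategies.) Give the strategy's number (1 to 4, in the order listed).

1

Compare route A with route D: 5 > -5, 1 > -5, 1 > -1.
So route D strictly dominates route A for General X; route A is strictly dominated.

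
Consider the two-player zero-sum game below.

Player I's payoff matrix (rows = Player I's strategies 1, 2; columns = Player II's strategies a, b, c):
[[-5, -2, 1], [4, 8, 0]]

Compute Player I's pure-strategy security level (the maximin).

0

The worst-case payoff for each row is 1: -5, 2: 0.
The best of these is 0.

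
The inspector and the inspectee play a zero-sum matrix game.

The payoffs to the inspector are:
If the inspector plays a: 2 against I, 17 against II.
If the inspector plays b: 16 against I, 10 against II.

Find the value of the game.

Row minima are 2 and 10, so the inspector's maximin is 10; column maxima are 16 and 17, so the inspectee's minimax is 16. These differ, so the equilibrium is in mixed strategies.
Let the inspector play a with probability p. The inspectee is indifferent when 2p + 16(1−p) = 17p + 10(1−p), giving p = 2/7.
Let the inspectee play I with probability q. The inspector is indifferent when 2q + 17(1−q) = 16q + 10(1−q), giving q = 1/3.
The value is 2·(1/3) + (17)·(2/3) = 12.

12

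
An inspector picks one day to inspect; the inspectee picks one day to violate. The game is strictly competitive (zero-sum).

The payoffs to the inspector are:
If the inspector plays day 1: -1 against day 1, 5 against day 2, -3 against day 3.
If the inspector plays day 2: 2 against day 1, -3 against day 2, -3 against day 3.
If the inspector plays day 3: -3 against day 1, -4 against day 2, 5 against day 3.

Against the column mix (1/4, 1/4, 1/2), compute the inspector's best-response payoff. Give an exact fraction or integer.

3/4

day 1: (-1)·(1/4) + (5)·(1/4) + (-3)·(1/2) = -1/2.
day 2: (2)·(1/4) + (-3)·(1/4) + (-3)·(1/2) = -7/4.
day 3: (-3)·(1/4) + (-4)·(1/4) + (5)·(1/2) = 3/4.
The best pure response is day 3 with expected payoff 3/4.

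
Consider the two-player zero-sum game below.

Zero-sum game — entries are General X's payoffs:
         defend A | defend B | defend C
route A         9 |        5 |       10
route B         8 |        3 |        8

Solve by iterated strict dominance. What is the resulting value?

Column defend C is strictly dominated by defend B for General Y (5<10, 3<8); eliminate defend C.
Row route B is strictly dominated by row route A (9>8, 5>3); eliminate route B.
Column defend A is strictly dominated by defend B for General Y (5<9); eliminate defend A.
Only (route A, defend B) remains, with payoff 5.

5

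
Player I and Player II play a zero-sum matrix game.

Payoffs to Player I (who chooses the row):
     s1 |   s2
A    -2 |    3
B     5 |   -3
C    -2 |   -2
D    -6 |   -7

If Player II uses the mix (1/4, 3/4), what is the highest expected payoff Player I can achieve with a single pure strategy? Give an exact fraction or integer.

7/4

A: (-2)·(1/4) + (3)·(3/4) = 7/4.
B: (5)·(1/4) + (-3)·(3/4) = -1.
C: (-2)·(1/4) + (-2)·(3/4) = -2.
D: (-6)·(1/4) + (-7)·(3/4) = -27/4.
The best pure response is A with expected payoff 7/4.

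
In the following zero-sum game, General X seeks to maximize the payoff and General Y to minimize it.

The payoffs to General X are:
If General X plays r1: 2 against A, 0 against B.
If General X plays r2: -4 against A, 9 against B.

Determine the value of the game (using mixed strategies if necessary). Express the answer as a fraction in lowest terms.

Row minima are 0 and -4, so General X's maximin is 0; column maxima are 2 and 9, so General Y's minimax is 2. These differ, so the equilibrium is in mixed strategies.
Let General X play r1 with probability p. General Y is indifferent when 2p − 4(1−p) = 9(1−p), giving p = 13/15.
Let General Y play A with probability q. General X is indifferent when 2q = −4q + 9(1−q), giving q = 3/5.
The value is 2·(3/5) + (0)·(2/5) = 6/5.

6/5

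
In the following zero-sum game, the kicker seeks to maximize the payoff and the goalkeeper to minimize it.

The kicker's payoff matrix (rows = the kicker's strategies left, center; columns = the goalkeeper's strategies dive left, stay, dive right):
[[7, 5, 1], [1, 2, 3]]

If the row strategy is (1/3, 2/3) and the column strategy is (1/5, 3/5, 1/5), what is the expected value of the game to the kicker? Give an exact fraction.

43/15

Against (1/5, 3/5, 1/5), each row's expected payoff is left: 23/5; center: 2.
Taking the (1/3, 2/3)-weighted average: (1/3)·(23/5) + (2/3)·(2) = 43/15.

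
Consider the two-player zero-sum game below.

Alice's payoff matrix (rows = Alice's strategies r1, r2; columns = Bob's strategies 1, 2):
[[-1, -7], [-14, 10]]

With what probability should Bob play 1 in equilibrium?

17/30

Row minima are -7 and -14, so Alice's maximin is -7; column maxima are -1 and 10, so Bob's minimax is -1. These differ, so the equilibrium is in mixed strategies.
Let Bob play 1 with probability q. Alice is indifferent when −q − 7(1−q) = −14q + 10(1−q), giving q = 17/30.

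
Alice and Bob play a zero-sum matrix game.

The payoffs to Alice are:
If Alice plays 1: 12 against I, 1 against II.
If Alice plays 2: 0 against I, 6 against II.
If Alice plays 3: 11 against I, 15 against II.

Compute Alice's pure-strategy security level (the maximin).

The worst-case payoff for each row is 1: 1, 2: 0, 3: 11.
The best of these is 11.

11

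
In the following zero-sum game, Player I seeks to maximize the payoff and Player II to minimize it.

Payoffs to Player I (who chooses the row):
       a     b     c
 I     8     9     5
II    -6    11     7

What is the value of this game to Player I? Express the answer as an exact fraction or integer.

43/8

Column b is strictly dominated by c for Player II (it gives Player I more in every row).
The remaining 2×2 game on (I, II) × (a, c) has no saddle point. Let Player I play I with probability p; indifference gives 8p − 6(1−p) = 5p + 7(1−p), so p = 13/16.
Similarly Player II's optimal q on a is 1/8, and the value is 8·(1/8) + (5)·(7/8) = 43/8.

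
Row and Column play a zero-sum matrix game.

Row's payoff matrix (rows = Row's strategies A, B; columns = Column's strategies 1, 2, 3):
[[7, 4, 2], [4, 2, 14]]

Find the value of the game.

Column 1 is strictly dominated by 2 for Column (it gives Row more in every row).
The remaining 2×2 game on (A, B) × (2, 3) has no saddle point. Let Row play A with probability p; indifference gives 4p + 2(1−p) = 2p + 14(1−p), so p = 6/7.
Similarly Column's optimal q on 2 is 6/7, and the value is 4·(6/7) + (2)·(1/7) = 26/7.

26/7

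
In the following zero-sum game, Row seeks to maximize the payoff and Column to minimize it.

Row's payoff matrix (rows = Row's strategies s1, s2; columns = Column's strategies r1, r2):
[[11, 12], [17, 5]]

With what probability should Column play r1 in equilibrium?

7/13

Row minima are 11 and 5, so Row's maximin is 11; column maxima are 17 and 12, so Column's minimax is 12. These differ, so the equilibrium is in mixed strategies.
Let Column play r1 with probability q. Row is indifferent when 11q + 12(1−q) = 17q + 5(1−q), giving q = 7/13.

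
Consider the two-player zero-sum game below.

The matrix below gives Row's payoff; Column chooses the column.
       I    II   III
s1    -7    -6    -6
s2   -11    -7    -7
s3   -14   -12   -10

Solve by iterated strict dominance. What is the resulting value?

-7

Column III is strictly dominated by I for Column (-7<-6, -11<-7, -14<-10); eliminate III.
Column II is strictly dominated by I for Column (-7<-6, -11<-7, -14<-12); eliminate II.
Row s3 is strictly dominated by row s1 (-7>-14); eliminate s3.
Row s2 is strictly dominated by row s1 (-7>-11); eliminate s2.
Only (s1, I) remains, with payoff -7.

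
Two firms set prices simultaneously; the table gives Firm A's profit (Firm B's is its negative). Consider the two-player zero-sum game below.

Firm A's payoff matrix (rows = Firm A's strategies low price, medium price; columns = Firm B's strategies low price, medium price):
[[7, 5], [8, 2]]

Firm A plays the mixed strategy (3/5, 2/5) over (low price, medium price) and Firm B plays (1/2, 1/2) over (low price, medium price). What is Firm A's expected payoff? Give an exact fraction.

28/5

Against (1/2, 1/2), each row's expected payoff is low price: 6; medium price: 5.
Taking the (3/5, 2/5)-weighted average: (3/5)·(6) + (2/5)·(5) = 28/5.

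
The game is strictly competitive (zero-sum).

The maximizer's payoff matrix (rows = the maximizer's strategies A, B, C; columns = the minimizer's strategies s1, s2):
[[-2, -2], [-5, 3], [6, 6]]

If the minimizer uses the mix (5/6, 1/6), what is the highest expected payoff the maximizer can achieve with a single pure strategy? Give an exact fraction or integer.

6

A: (-2)·(5/6) + (-2)·(1/6) = -2.
B: (-5)·(5/6) + (3)·(1/6) = -11/3.
C: (6)·(5/6) + (6)·(1/6) = 6.
The best pure response is C with expected payoff 6.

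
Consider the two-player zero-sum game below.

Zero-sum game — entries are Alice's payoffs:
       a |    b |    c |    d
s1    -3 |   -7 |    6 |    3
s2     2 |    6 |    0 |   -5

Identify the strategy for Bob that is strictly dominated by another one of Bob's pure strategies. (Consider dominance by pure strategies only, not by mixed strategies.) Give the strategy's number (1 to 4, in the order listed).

3

Bob prefers columns that give Alice less. Compare c with d: 3 < 6, -5 < 0.
So d strictly dominates c for Bob; c is strictly dominated.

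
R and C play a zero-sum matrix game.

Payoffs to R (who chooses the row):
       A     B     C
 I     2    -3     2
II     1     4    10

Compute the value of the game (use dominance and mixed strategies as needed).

11/8

Column C is strictly dominated by B for C (it gives R more in every row).
The remaining 2×2 game on (I, II) × (A, B) has no saddle point. Let R play I with probability p; indifference gives 2p + (1−p) = −3p + 4(1−p), so p = 3/8.
Similarly C's optimal q on A is 7/8, and the value is 2·(7/8) + (-3)·(1/8) = 11/8.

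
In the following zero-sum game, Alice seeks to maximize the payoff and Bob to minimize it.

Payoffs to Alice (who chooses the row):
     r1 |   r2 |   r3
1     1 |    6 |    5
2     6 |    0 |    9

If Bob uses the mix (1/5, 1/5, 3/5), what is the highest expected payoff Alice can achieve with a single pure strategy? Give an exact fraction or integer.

33/5

1: (1)·(1/5) + (6)·(1/5) + (5)·(3/5) = 22/5.
2: (6)·(1/5) + (0)·(1/5) + (9)·(3/5) = 33/5.
The best pure response is 2 with expected payoff 33/5.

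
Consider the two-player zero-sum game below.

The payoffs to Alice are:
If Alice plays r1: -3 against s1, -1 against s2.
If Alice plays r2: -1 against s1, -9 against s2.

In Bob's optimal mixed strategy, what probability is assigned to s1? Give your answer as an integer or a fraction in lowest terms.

Row minima are -3 and -9, so Alice's maximin is -3; column maxima are -1 and -1, so Bob's minimax is -1. These differ, so the equilibrium is in mixed strategies.
Let Bob play s1 with probability q. Alice is indifferent when −3q − (1−q) = −q − 9(1−q), giving q = 4/5.

4/5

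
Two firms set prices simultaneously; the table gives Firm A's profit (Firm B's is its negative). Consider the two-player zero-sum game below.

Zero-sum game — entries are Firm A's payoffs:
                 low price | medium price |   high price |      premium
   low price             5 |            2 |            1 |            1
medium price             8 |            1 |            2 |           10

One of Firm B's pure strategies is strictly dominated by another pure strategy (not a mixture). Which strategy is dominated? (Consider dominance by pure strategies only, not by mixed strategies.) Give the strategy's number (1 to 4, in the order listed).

Firm B prefers columns that give Firm A less. Compare low price with medium price: 2 < 5, 1 < 8.
So medium price strictly dominates low price for Firm B; low price is strictly dominated.

1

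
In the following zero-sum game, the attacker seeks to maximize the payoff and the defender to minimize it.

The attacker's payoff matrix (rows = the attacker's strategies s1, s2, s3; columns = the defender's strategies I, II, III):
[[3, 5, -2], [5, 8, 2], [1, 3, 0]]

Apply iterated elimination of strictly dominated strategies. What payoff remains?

2

Row s1 is strictly dominated by row s2 (5>3, 8>5, 2>-2); eliminate s1.
Row s3 is strictly dominated by row s2 (5>1, 8>3, 2>0); eliminate s3.
Column I is strictly dominated by III for the defender (2<5); eliminate I.
Column II is strictly dominated by III for the defender (2<8); eliminate II.
Only (s2, III) remains, with payoff 2.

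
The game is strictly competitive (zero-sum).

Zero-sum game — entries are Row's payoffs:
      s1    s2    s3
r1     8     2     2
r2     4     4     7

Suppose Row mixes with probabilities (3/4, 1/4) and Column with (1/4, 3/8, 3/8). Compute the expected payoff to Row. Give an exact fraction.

Against (1/4, 3/8, 3/8), each row's expected payoff is r1: 7/2; r2: 41/8.
Taking the (3/4, 1/4)-weighted average: (3/4)·(7/2) + (1/4)·(41/8) = 125/32.

125/32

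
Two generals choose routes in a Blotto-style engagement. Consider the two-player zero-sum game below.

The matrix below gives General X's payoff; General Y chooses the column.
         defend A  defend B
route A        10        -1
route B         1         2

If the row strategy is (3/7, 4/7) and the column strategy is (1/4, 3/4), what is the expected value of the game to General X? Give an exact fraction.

Against (1/4, 3/4), each row's expected payoff is route A: 7/4; route B: 7/4.
Taking the (3/7, 4/7)-weighted average: (3/7)·(7/4) + (4/7)·(7/4) = 7/4.

7/4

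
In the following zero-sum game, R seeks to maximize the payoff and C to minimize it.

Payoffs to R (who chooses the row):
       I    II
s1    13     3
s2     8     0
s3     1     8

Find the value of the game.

Row s2 is strictly dominated by row s1, so R never plays it.
The remaining 2×2 game on (s1, s3) × (I, II) has no saddle point. Let R play s1 with probability p; indifference gives 13p + (1−p) = 3p + 8(1−p), so p = 7/17.
Similarly C's optimal q on I is 5/17, and the value is 13·(5/17) + (3)·(12/17) = 101/17.

101/17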